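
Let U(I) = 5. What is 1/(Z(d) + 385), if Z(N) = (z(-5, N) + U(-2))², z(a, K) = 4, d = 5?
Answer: 1/466 ≈ 0.0021459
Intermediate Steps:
Z(N) = 81 (Z(N) = (4 + 5)² = 9² = 81)
1/(Z(d) + 385) = 1/(81 + 385) = 1/466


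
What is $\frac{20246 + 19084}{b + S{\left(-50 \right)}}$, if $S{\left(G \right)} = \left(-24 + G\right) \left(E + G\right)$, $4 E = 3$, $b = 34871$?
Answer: $\frac{8740}{8559} \approx 1.0211$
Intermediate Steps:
$E = \frac{3}{4}$ ($E = \frac{1}{4} \cdot 3 = \frac{3}{4} \approx 0.75$)
$S{\left(G \right)} = \left(-24 + G\right) \left(\frac{3}{4} + G\right)$
$\frac{20246 + 19084}{b + S{\left(-50 \right)}} = \frac{20246 + 19084}{34871 - \left(- \frac{2289}{2} - 2500\right)} = \frac{39330}{34871 + \left(-18 + 2500 + \frac{2325}{2}\right)} = \frac{39330}{34871 + \frac{7289}{2}} = \frac{39330}{\frac{77031}{2}} = 39330 \cdot \frac{2}{77031} = \frac{8740}{8559}$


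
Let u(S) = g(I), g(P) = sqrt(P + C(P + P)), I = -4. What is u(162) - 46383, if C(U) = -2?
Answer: -46383 + I*sqrt(6) ≈ -46383.0 + 2.4495*I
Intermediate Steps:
g(P) = sqrt(-2 + P) (g(P) = sqrt(P - 2) = sqrt(-2 + P))
u(S) = I*sqrt(6) (u(S) = sqrt(-2 - 4) = sqrt(-6) = I*sqrt(6))
u(162) - 46383 = I*sqrt(6) - 46383 = -46383 + I*sqrt(6)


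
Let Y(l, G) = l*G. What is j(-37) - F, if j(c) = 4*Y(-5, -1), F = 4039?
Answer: -4019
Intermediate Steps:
Y(l, G) = G*l
j(c) = 20 (j(c) = 4*(-1*(-5)) = 4*5 = 20)
j(-37) - F = 20 - 1*4039 = 20 - 4039 = -4019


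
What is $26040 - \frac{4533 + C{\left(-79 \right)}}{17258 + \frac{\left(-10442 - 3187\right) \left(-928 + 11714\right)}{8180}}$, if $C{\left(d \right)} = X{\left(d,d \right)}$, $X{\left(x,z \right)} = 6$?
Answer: $\frac{75950605590}{2915977} \approx 26046.0$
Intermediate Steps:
$C{\left(d \right)} = 6$
$26040 - \frac{4533 + C{\left(-79 \right)}}{17258 + \frac{\left(-10442 - 3187\right) \left(-928 + 11714\right)}{8180}} = 26040 - \frac{4533 + 6}{17258 + \frac{\left(-10442 - 3187\right) \left(-928 + 11714\right)}{8180}} = 26040 - \frac{4539}{17258 + \left(-13629\right) 10786 \cdot \frac{1}{8180}} = 26040 - \frac{4539}{17258 - \frac{73501197}{4090}} = 26040 - \frac{4539}{- \frac{2915977}{4090}} = 26040 - 4539 \left(- \frac{4090}{2915977}\right) = 26040 - - \frac{18564510}{2915977} = 26040 + \frac{18564510}{2915977} = \frac{75950605590}{2915977}$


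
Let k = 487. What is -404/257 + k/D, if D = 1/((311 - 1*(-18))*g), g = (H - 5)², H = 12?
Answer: 2017687835/257 ≈ 7.8509e+6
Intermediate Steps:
g = 49 (g = (12 - 5)² = 7² = 49)
D = 1/16121 (D = 1/((311 - 1*(-18))*49) = (1/49)/(311 + 18) = (1/49)/329 = (1/329)*(1/49) = 1/16121 ≈ 6.2031e-5)
-404/257 + k/D = -404/257 + 487/(1/16121) = -404*1/257 + 487*16121 = -404/257 + 7850927 = 2017687835/257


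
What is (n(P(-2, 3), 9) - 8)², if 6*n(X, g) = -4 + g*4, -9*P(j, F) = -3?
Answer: 64/9 ≈ 7.1111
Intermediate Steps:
P(j, F) = ⅓ (P(j, F) = -⅑*(-3) = ⅓)
n(X, g) = -⅔ + 2*g/3 (n(X, g) = (-4 + g*4)/6 = (-4 + 4*g)/6 = -⅔ + 2*g/3)
(n(P(-2, 3), 9) - 8)² = ((-⅔ + (⅔)*9) - 8)² = ((-⅔ + 6) - 8)² = (16/3 - 8)² = (-8/3)² = 64/9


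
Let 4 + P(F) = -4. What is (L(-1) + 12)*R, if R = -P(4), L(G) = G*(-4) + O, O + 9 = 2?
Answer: 72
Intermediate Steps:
O = -7 (O = -9 + 2 = -7)
P(F) = -8 (P(F) = -4 - 4 = -8)
L(G) = -7 - 4*G (L(G) = G*(-4) - 7 = -4*G - 7 = -7 - 4*G)
R = 8 (R = -1*(-8) = 8)
(L(-1) + 12)*R = ((-7 - 4*(-1)) + 12)*8 = ((-7 + 4) + 12)*8 = (-3 + 12)*8 = 9*8 = 72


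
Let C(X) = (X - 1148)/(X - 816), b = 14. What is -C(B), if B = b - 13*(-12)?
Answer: -489/323 ≈ -1.5139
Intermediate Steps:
B = 170 (B = 14 - 13*(-12) = 14 + 156 = 170)
C(X) = (-1148 + X)/(-816 + X)
-C(B) = -(-1148 + 170)/(-816 + 170) = -(-978)/(-646) = -(-1)*(-978)/646 = -1*489/323 = -489/323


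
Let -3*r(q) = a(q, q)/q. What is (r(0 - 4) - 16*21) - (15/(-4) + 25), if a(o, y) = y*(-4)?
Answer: -4271/12 ≈ -355.92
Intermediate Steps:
a(o, y) = -4*y
r(q) = 4/3 (r(q) = -(-4*q)/(3*q) = -⅓*(-4) = 4/3)
(r(0 - 4) - 16*21) - (15/(-4) + 25) = (4/3 - 16*21) - (15/(-4) + 25) = (4/3 - 336) - (15*(-¼) + 25) = -1004/3 - (-15/4 + 25) = -1004/3 - 1*85/4 = -1004/3 - 85/4 = -4271/12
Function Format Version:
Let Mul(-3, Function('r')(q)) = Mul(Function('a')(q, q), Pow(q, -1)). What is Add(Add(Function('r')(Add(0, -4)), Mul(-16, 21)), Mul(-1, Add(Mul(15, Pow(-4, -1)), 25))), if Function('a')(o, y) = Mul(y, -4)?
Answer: Rational(-4271, 12) ≈ -355.92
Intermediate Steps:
Function('a')(o, y) = Mul(-4, y)
Function('r')(q) = Rational(4, 3) (Function('r')(q) = Mul(Rational(-1, 3), Mul(Mul(-4, q), Pow(q, -1))) = Mul(Rational(-1, 3), -4) = Rational(4, 3))
Add(Add(Function('r')(Add(0, -4)), Mul(-16, 21)), Mul(-1, Add(Mul(15, Pow(-4, -1)), 25))) = Add(Add(Rational(4, 3), Mul(-16, 21)), Mul(-1, Add(Mul(15, Pow(-4, -1)), 25))) = Add(Add(Rational(4, 3), -336), Mul(-1, Add(Mul(15, Rational(-1, 4)), 25))) = Add(Rational(-1004, 3), Mul(-1, Add(Rational(-15, 4), 25))) = Add(Rational(-1004, 3), Mul(-1, Rational(85, 4))) = Add(Rational(-1004, 3), Rational(-85, 4)) = Rational(-4271, 12)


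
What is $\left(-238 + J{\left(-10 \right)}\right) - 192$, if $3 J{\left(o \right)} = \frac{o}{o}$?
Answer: $- \frac{1289}{3} \approx -429.67$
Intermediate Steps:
$J{\left(o \right)} = \frac{1}{3}$ ($J{\left(o \right)} = \frac{o \frac{1}{o}}{3} = \frac{1}{3} \cdot 1 = \frac{1}{3}$)
$\left(-238 + J{\left(-10 \right)}\right) - 192 = \left(-238 + \frac{1}{3}\right) - 192 = - \frac{713}{3} - 192 = - \frac{1289}{3}$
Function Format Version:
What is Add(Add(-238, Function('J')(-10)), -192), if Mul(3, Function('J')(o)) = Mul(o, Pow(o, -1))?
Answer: Rational(-1289, 3) ≈ -429.67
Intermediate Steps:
Function('J')(o) = Rational(1, 3) (Function('J')(o) = Mul(Rational(1, 3), Mul(o, Pow(o, -1))) = Mul(Rational(1, 3), 1) = Rational(1, 3))
Add(Add(-238, Function('J')(-10)), -192) = Add(Add(-238, Rational(1, 3)), -192) = Add(Rational(-713, 3), -192) = Rational(-1289, 3)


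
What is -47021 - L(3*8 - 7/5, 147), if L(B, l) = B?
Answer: -235218/5 ≈ -47044.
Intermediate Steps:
-47021 - L(3*8 - 7/5, 147) = -47021 - (3*8 - 7/5) = -47021 - (24 - 7*⅕) = -47021 - (24 - 7/5) = -47021 - 1*113/5 = -47021 - 113/5 = -235218/5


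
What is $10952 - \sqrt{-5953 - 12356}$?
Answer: $10952 - i \sqrt{18309} \approx 10952.0 - 135.31 i$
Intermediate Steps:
$10952 - \sqrt{-5953 - 12356} = 10952 - \sqrt{-18309} = 10952 - i \sqrt{18309}$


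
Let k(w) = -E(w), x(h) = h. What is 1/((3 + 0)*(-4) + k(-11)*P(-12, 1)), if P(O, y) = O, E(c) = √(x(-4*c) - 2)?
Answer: 1/492 + √42/492 ≈ 0.015205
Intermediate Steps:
E(c) = √(-2 - 4*c) (E(c) = √(-4*c - 2) = √(-2 - 4*c))
k(w) = -√(-2 - 4*w)
1/((3 + 0)*(-4) + k(-11)*P(-12, 1)) = 1/((3 + 0)*(-4) - √(-2 - 4*(-11))*(-12)) = 1/(3*(-4) - √(-2 + 44)*(-12)) = 1/(-12 - √42*(-12)) = 1/(-12 + 12*√42)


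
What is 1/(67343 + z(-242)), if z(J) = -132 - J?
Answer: 1/67453 ≈ 1.4825e-5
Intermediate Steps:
1/(67343 + z(-242)) = 1/(67343 + (-132 - 1*(-242))) = 1/(67343 + (-132 + 242)) = 1/(67343 + 110) = 1/67453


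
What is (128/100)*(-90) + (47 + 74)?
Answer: 29/5 ≈ 5.8000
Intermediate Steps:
(128/100)*(-90) + (47 + 74) = (128*(1/100))*(-90) + 121 = (32/25)*(-90) + 121 = -576/5 + 121 = 29/5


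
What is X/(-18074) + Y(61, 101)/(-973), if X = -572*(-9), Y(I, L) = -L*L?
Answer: 12811705/1256143 ≈ 10.199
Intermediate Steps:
Y(I, L) = -L²
X = 5148
X/(-18074) + Y(61, 101)/(-973) = 5148/(-18074) - 1*101²/(-973) = 5148*(-1/18074) - 1*10201*(-1/973) = -2574/9037 - 10201*(-1/973) = -2574/9037 + 10201/973 = 12811705/1256143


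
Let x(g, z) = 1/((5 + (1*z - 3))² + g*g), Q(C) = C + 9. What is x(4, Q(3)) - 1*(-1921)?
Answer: 407253/212 ≈ 1921.0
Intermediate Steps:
Q(C) = 9 + C
x(g, z) = 1/(g² + (2 + z)²) (x(g, z) = 1/((5 + (z - 3))² + g²) = 1/((5 + (-3 + z))² + g²) = 1/((2 + z)² + g²) = 1/(g² + (2 + z)²))
x(4, Q(3)) - 1*(-1921) = 1/(4² + (2 + (9 + 3))²) - 1*(-1921) = 1/(16 + (2 + 12)²) + 1921 = 1/(16 + 14²) + 1921 = 1/(16 + 196) + 1921 = 1/212 + 1921 = 407253/212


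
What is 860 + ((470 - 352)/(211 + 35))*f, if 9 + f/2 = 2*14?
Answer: 108022/123 ≈ 878.23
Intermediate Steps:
f = 38 (f = -18 + 2*(2*14) = -18 + 2*28 = -18 + 56 = 38)
860 + ((470 - 352)/(211 + 35))*f = 860 + ((470 - 352)/(211 + 35))*38 = 860 + (118/246)*38 = 860 + (118*(1/246))*38 = 860 + (59/123)*38 = 860 + 2242/123 = 108022/123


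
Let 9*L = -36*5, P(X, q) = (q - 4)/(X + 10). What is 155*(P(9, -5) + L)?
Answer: -60295/19 ≈ -3173.4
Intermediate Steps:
P(X, q) = (-4 + q)/(10 + X)
L = -20 (L = (-36*5)/9 = (1/9)*(-180) = -20)
155*(P(9, -5) + L) = 155*((-4 - 5)/(10 + 9) - 20) = 155*(-9/19 - 20) = 155*(-389/19) = -60295/19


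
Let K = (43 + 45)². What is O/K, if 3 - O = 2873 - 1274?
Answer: -399/1936 ≈ -0.20609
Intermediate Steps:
O = -1596 (O = 3 - (2873 - 1274) = 3 - 1*1599 = 3 - 1599 = -1596)
K = 7744 (K = 88² = 7744)
O/K = -1596/7744 = -1596*1/7744 = -399/1936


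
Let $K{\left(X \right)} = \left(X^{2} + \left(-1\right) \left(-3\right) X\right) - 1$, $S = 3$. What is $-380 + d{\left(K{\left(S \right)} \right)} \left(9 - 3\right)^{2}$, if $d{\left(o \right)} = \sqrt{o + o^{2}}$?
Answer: $-380 + 108 \sqrt{34} \approx 249.74$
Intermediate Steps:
$K{\left(X \right)} = -1 + X^{2} + 3 X$ ($K{\left(X \right)} = \left(X^{2} + 3 X\right) - 1 = -1 + X^{2} + 3 X$)
$-380 + d{\left(K{\left(S \right)} \right)} \left(9 - 3\right)^{2} = -380 + \sqrt{\left(-1 + 3^{2} + 3 \cdot 3\right) \left(1 + \left(-1 + 3^{2} + 3 \cdot 3\right)\right)} \left(9 - 3\right)^{2} = -380 + \sqrt{\left(-1 + 9 + 9\right) \left(1 + \left(-1 + 9 + 9\right)\right)} 6^{2} = -380 + \sqrt{17 \left(1 + 17\right)} 36 = -380 + \sqrt{17 \cdot 18} \cdot 36 = -380 + \sqrt{306} \cdot 36 = -380 + 3 \sqrt{34} \cdot 36 = -380 + 108 \sqrt{34}$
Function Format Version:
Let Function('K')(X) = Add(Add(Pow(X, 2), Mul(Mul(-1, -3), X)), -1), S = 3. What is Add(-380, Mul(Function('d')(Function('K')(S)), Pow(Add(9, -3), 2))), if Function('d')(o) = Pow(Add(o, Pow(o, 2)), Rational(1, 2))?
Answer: Add(-380, Mul(108, Pow(34, Rational(1, 2)))) ≈ 249.74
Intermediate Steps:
Function('K')(X) = Add(-1, Pow(X, 2), Mul(3, X)) (Function('K')(X) = Add(Add(Pow(X, 2), Mul(3, X)), -1) = Add(-1, Pow(X, 2), Mul(3, X)))
Add(-380, Mul(Function('d')(Function('K')(S)), Pow(Add(9, -3), 2))) = Add(-380, Mul(Pow(Mul(Add(-1, Pow(3, 2), Mul(3, 3)), Add(1, Add(-1, Pow(3, 2), Mul(3, 3)))), Rational(1, 2)), Pow(Add(9, -3), 2))) = Add(-380, Mul(Pow(Mul(Add(-1, 9, 9), Add(1, Add(-1, 9, 9))), Rational(1, 2)), Pow(6, 2))) = Add(-380, Mul(Pow(Mul(17, Add(1, 17)), Rational(1, 2)), 36)) = Add(-380, Mul(Pow(Mul(17, 18), Rational(1, 2)), 36)) = Add(-380, Mul(Pow(306, Rational(1, 2)), 36)) = Add(-380, Mul(Mul(3, Pow(34, Rational(1, 2))), 36)) = Add(-380, Mul(108, Pow(34, Rational(1, 2))))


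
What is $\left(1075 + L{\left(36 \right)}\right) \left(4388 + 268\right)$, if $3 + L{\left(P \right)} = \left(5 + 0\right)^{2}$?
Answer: $5107632$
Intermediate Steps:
$L{\left(P \right)} = 22$ ($L{\left(P \right)} = -3 + \left(5 + 0\right)^{2} = -3 + 5^{2} = -3 + 25 = 22$)
$\left(1075 + L{\left(36 \right)}\right) \left(4388 + 268\right) = \left(1075 + 22\right) \left(4388 + 268\right) = 1097 \cdot 4656 = 5107632$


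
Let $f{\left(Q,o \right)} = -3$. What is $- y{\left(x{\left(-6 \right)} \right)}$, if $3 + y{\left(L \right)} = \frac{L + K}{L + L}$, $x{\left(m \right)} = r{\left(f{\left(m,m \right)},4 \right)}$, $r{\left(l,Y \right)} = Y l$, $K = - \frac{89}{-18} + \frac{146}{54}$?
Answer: $\frac{3653}{1296} \approx 2.8187$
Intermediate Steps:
$K = \frac{413}{54}$ ($K = \left(-89\right) \left(- \frac{1}{18}\right) + 146 \cdot \frac{1}{54} = \frac{89}{18} + \frac{73}{27} = \frac{413}{54} \approx 7.6481$)
$x{\left(m \right)} = -12$ ($x{\left(m \right)} = 4 \left(-3\right) = -12$)
$y{\left(L \right)} = -3 + \frac{\frac{413}{54} + L}{2 L}$ ($y{\left(L \right)} = -3 + \frac{L + \frac{413}{54}}{L + L} = -3 + \frac{\frac{413}{54} + L}{2 L}$)
$- y{\left(x{\left(-6 \right)} \right)} = - \frac{413 - -3240}{108 \left(-12\right)} = - \frac{\left(-1\right) \left(413 + 3240\right)}{108 \cdot 12} = - \frac{\left(-1\right) 3653}{108 \cdot 12} = \left(-1\right) \left(- \frac{3653}{1296}\right) = \frac{3653}{1296}$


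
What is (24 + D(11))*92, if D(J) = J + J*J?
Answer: 14352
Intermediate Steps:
D(J) = J + J**2
(24 + D(11))*92 = (24 + 11*(1 + 11))*92 = (24 + 11*12)*92 = (24 + 132)*92 = 156*92 = 14352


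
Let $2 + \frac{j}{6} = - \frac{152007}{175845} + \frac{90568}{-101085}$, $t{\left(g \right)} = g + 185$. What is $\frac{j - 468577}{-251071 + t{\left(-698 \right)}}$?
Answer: $\frac{185099866007339}{99377311522240} \approx 1.8626$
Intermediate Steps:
$t{\left(g \right)} = 185 + g$
$j = - \frac{8912285494}{395006485}$ ($j = -12 + 6 \left(- \frac{152007}{175845} + \frac{90568}{-101085}\right) = -12 + 6 \left(\left(-152007\right) \frac{1}{175845} + 90568 \left(- \frac{1}{101085}\right)\right) = -12 + 6 \left(- \frac{50669}{58615} - \frac{90568}{101085}\right) = -12 + 6 \left(- \frac{2086103837}{1185019455}\right) = -12 - \frac{4172207674}{395006485} = - \frac{8912285494}{395006485} \approx -22.562$)
$\frac{j - 468577}{-251071 + t{\left(-698 \right)}} = \frac{- \frac{8912285494}{395006485} - 468577}{-251071 + \left(185 - 698\right)} = - \frac{185099866007339}{395006485 \left(-251071 - 513\right)} = - \frac{185099866007339}{395006485 \left(-251584\right)} = \left(- \frac{185099866007339}{395006485}\right) \left(- \frac{1}{251584}\right) = \frac{185099866007339}{99377311522240}$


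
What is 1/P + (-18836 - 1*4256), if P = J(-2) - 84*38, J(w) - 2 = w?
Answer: -73709665/3192 ≈ -23092.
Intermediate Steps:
J(w) = 2 + w
P = -3192 (P = (2 - 2) - 84*38 = 0 - 3192 = -3192)
1/P + (-18836 - 1*4256) = 1/(-3192) + (-18836 - 1*4256) = -1/3192 + (-18836 - 4256) = -1/3192 - 23092 = -73709665/3192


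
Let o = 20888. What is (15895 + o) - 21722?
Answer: 15061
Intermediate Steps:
(15895 + o) - 21722 = (15895 + 20888) - 21722 = 36783 - 21722 = 15061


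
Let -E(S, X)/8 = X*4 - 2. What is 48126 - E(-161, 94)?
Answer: 51118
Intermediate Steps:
E(S, X) = 16 - 32*X (E(S, X) = -8*(X*4 - 2) = -8*(4*X - 2) = -8*(-2 + 4*X) = 16 - 32*X)
48126 - E(-161, 94) = 48126 - (16 - 32*94) = 48126 - (16 - 3008) = 48126 - 1*(-2992) = 48126 + 2992 = 51118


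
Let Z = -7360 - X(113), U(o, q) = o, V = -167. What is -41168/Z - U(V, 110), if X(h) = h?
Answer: 1289159/7473 ≈ 172.51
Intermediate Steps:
Z = -7473 (Z = -7360 - 1*113 = -7360 - 113 = -7473)
-41168/Z - U(V, 110) = -41168/(-7473) - 1*(-167) = -41168*(-1/7473) + 167 = 41168/7473 + 167 = 1289159/7473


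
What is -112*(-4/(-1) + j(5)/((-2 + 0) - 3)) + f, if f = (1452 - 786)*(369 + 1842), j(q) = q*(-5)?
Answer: 1471518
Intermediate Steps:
j(q) = -5*q
f = 1472526 (f = 666*2211 = 1472526)
-112*(-4/(-1) + j(5)/((-2 + 0) - 3)) + f = -112*(-4/(-1) + (-5*5)/((-2 + 0) - 3)) + 1472526 = -112*(-4*(-1) - 25/(-2 - 3)) + 1472526 = -112*(4 - 25/(-5)) + 1472526 = -112*(4 - 25*(-⅕)) + 1472526 = -112*(4 + 5) + 1472526 = -112*9 + 1472526 = -1008 + 1472526 = 1471518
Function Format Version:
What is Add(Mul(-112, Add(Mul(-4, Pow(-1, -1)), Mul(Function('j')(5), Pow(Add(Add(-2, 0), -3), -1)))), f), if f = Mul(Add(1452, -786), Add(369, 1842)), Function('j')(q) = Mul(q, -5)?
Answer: 1471518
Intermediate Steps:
Function('j')(q) = Mul(-5, q)
f = 1472526 (f = Mul(666, 2211) = 1472526)
Add(Mul(-112, Add(Mul(-4, Pow(-1, -1)), Mul(Function('j')(5), Pow(Add(Add(-2, 0), -3), -1)))), f) = Add(Mul(-112, Add(Mul(-4, Pow(-1, -1)), Mul(Mul(-5, 5), Pow(Add(Add(-2, 0), -3), -1)))), 1472526) = Add(Mul(-112, Add(Mul(-4, -1), Mul(-25, Pow(Add(-2, -3), -1)))), 1472526) = Add(Mul(-112, Add(4, Mul(-25, Pow(-5, -1)))), 1472526) = Add(Mul(-112, Add(4, Mul(-25, Rational(-1, 5)))), 1472526) = Add(Mul(-112, Add(4, 5)), 1472526) = Add(Mul(-112, 9), 1472526) = Add(-1008, 1472526) = 1471518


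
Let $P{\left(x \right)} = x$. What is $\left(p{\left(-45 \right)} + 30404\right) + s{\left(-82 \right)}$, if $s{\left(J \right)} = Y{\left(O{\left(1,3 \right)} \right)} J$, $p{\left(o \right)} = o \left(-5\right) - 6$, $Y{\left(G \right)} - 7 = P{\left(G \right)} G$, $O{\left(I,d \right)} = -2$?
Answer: $29721$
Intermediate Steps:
$Y{\left(G \right)} = 7 + G^{2}$ ($Y{\left(G \right)} = 7 + G G = 7 + G^{2}$)
$p{\left(o \right)} = -6 - 5 o$ ($p{\left(o \right)} = - 5 o - 6 = -6 - 5 o$)
$s{\left(J \right)} = 11 J$ ($s{\left(J \right)} = \left(7 + \left(-2\right)^{2}\right) J = \left(7 + 4\right) J = 11 J$)
$\left(p{\left(-45 \right)} + 30404\right) + s{\left(-82 \right)} = \left(\left(-6 - -225\right) + 30404\right) + 11 \left(-82\right) = \left(\left(-6 + 225\right) + 30404\right) - 902 = \left(219 + 30404\right) - 902 = 30623 - 902 = 29721$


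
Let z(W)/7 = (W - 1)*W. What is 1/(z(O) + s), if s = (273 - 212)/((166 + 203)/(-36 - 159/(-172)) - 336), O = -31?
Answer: 696852/4838817617 ≈ 0.00014401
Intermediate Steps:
s = -122671/696852 (s = 61/(369/(-36 - 159*(-1/172)) - 336) = 61/(369/(-36 + 159/172) - 336) = 61/(369/(-6033/172) - 336) = 61/(369*(-172/6033) - 336) = 61/(-21156/2011 - 336) = 61/(-696852/2011) = 61*(-2011/696852) = -122671/696852 ≈ -0.17604)
z(W) = 7*W*(-1 + W) (z(W) = 7*((W - 1)*W) = 7*((-1 + W)*W) = 7*(W*(-1 + W)) = 7*W*(-1 + W))
1/(z(O) + s) = 1/(7*(-31)*(-1 - 31) - 122671/696852) = 1/(7*(-31)*(-32) - 122671/696852) = 1/(6944 - 122671/696852) = 1/(4838817617/696852) = 696852/4838817617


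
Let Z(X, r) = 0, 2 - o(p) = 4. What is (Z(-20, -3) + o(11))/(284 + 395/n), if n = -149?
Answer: -298/41921 ≈ -0.0071086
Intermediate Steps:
o(p) = -2 (o(p) = 2 - 1*4 = 2 - 4 = -2)
(Z(-20, -3) + o(11))/(284 + 395/n) = (0 - 2)/(284 + 395/(-149)) = -2/(284 + 395*(-1/149)) = -2/(284 - 395/149) = -2/41921/149 = -2*149/41921 = -298/41921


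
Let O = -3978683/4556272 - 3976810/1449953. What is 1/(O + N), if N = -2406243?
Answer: -6606380255216/15896580132783117707 ≈ -4.1558e-7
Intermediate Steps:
O = -23888331404219/6606380255216 (O = -3978683*1/4556272 - 3976810*1/1449953 = -3978683/4556272 - 3976810/1449953 = -23888331404219/6606380255216 ≈ -3.6159)
1/(O + N) = 1/(-23888331404219/6606380255216 - 2406243) = 1/(-15896580132783117707/6606380255216) = -6606380255216/15896580132783117707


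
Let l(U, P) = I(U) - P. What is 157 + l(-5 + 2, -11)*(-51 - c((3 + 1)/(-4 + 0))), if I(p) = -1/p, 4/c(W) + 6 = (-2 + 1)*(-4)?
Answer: -1195/3 ≈ -398.33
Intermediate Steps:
c(W) = -2 (c(W) = 4/(-6 + (-2 + 1)*(-4)) = 4/(-6 - 1*(-4)) = 4/(-6 + 4) = 4/(-2) = 4*(-½) = -2)
l(U, P) = -P - 1/U (l(U, P) = -1/U - P = -P - 1/U)
157 + l(-5 + 2, -11)*(-51 - c((3 + 1)/(-4 + 0))) = 157 + (-1*(-11) - 1/(-5 + 2))*(-51 - 1*(-2)) = 157 + (11 - 1/(-3))*(-51 + 2) = 157 + (11 - 1*(-⅓))*(-49) = 157 + (11 + ⅓)*(-49) = 157 + (34/3)*(-49) = 157 - 1666/3 = -1195/3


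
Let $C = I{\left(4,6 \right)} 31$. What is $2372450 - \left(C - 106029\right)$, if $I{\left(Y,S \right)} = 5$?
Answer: $2478324$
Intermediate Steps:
$C = 155$ ($C = 5 \cdot 31 = 155$)
$2372450 - \left(C - 106029\right) = 2372450 - \left(155 - 106029\right) = 2372450 - -105874 = 2372450 + 105874 = 2478324$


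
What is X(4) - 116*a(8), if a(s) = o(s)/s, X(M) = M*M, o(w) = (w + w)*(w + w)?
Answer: -3696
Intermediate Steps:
o(w) = 4*w**2 (o(w) = (2*w)*(2*w) = 4*w**2)
X(M) = M**2
a(s) = 4*s (a(s) = (4*s**2)/s = 4*s)
X(4) - 116*a(8) = 4**2 - 464*8 = 16 - 116*32 = 16 - 3712 = -3696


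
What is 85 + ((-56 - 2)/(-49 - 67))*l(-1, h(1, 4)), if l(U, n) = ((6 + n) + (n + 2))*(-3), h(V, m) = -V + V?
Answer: 73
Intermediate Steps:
h(V, m) = 0
l(U, n) = -24 - 6*n (l(U, n) = ((6 + n) + (2 + n))*(-3) = (8 + 2*n)*(-3) = -24 - 6*n)
85 + ((-56 - 2)/(-49 - 67))*l(-1, h(1, 4)) = 85 + ((-56 - 2)/(-49 - 67))*(-24 - 6*0) = 85 + (-58/(-116))*(-24 + 0) = 85 - 58*(-1/116)*(-24) = 85 + (½)*(-24) = 85 - 12 = 73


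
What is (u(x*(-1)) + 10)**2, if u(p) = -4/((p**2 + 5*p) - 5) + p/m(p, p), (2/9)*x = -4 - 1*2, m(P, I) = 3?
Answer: 266244489/737881 ≈ 360.82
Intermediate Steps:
x = -27 (x = 9*(-4 - 1*2)/2 = 9*(-4 - 2)/2 = (9/2)*(-6) = -27)
u(p) = -4/(-5 + p**2 + 5*p) + p/3 (u(p) = -4/((p**2 + 5*p) - 5) + p/3 = -4/(-5 + p**2 + 5*p) + p*(1/3) = -4/(-5 + p**2 + 5*p) + p/3)
(u(x*(-1)) + 10)**2 = ((-12 + (-27*(-1))**3 - (-135)*(-1) + 5*(-27*(-1))**2)/(3*(-5 + (-27*(-1))**2 + 5*(-27*(-1)))) + 10)**2 = ((-12 + 27**3 - 5*27 + 5*27**2)/(3*(-5 + 27**2 + 5*27)) + 10)**2 = ((-12 + 19683 - 135 + 5*729)/(3*(-5 + 729 + 135)) + 10)**2 = ((1/3)*(-12 + 19683 - 135 + 3645)/859 + 10)**2 = ((1/3)*(1/859)*23181 + 10)**2 = (7727/859 + 10)**2 = (16317/859)**2 = 266244489/737881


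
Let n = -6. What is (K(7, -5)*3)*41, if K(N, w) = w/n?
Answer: 205/2 ≈ 102.50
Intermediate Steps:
K(N, w) = -w/6 (K(N, w) = w/(-6) = w*(-1/6) = -w/6)
(K(7, -5)*3)*41 = (-1/6*(-5)*3)*41 = ((5/6)*3)*41 = (5/2)*41 = 205/2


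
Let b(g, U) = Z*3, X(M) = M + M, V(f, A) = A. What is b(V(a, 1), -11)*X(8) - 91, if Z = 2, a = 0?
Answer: 5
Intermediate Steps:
X(M) = 2*M
b(g, U) = 6 (b(g, U) = 2*3 = 6)
b(V(a, 1), -11)*X(8) - 91 = 6*(2*8) - 91 = 6*16 - 91 = 96 - 91 = 5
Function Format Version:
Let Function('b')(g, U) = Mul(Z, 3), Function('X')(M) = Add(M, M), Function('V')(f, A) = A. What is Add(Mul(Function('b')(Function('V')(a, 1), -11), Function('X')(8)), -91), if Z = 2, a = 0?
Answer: 5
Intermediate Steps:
Function('X')(M) = Mul(2, M)
Function('b')(g, U) = 6 (Function('b')(g, U) = Mul(2, 3) = 6)
Add(Mul(Function('b')(Function('V')(a, 1), -11), Function('X')(8)), -91) = Add(Mul(6, Mul(2, 8)), -91) = Add(Mul(6, 16), -91) = Add(96, -91) = 5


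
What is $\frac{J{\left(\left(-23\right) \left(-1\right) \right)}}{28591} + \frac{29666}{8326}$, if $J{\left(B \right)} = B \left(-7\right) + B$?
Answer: $\frac{423515809}{119024333} \approx 3.5582$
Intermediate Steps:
$J{\left(B \right)} = - 6 B$ ($J{\left(B \right)} = - 7 B + B = - 6 B$)
$\frac{J{\left(\left(-23\right) \left(-1\right) \right)}}{28591} + \frac{29666}{8326} = \frac{\left(-6\right) \left(\left(-23\right) \left(-1\right)\right)}{28591} + \frac{29666}{8326} = \left(-6\right) 23 \cdot \frac{1}{28591} + 29666 \cdot \frac{1}{8326} = \left(-138\right) \frac{1}{28591} + \frac{14833}{4163} = - \frac{138}{28591} + \frac{14833}{4163} = \frac{423515809}{119024333}$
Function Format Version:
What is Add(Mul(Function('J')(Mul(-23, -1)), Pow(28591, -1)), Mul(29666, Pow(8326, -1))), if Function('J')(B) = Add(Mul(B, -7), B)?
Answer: Rational(423515809, 119024333) ≈ 3.5582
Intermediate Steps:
Function('J')(B) = Mul(-6, B) (Function('J')(B) = Add(Mul(-7, B), B) = Mul(-6, B))
Add(Mul(Function('J')(Mul(-23, -1)), Pow(28591, -1)), Mul(29666, Pow(8326, -1))) = Add(Mul(Mul(-6, Mul(-23, -1)), Pow(28591, -1)), Mul(29666, Pow(8326, -1))) = Add(Mul(Mul(-6, 23), Rational(1, 28591)), Mul(29666, Rational(1, 8326))) = Add(Mul(-138, Rational(1, 28591)), Rational(14833, 4163)) = Add(Rational(-138, 28591), Rational(14833, 4163)) = Rational(423515809, 119024333)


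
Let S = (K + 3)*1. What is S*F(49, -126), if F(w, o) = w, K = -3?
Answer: 0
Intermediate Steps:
S = 0 (S = (-3 + 3)*1 = 0*1 = 0)
S*F(49, -126) = 0*49 = 0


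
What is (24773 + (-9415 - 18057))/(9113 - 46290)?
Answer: 2699/37177 ≈ 0.072599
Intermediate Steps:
(24773 + (-9415 - 18057))/(9113 - 46290) = (24773 - 27472)/(-37177) = -2699*(-1/37177) = 2699/37177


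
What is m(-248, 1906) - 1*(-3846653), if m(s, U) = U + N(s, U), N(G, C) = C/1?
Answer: 3850465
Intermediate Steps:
N(G, C) = C (N(G, C) = C*1 = C)
m(s, U) = 2*U (m(s, U) = U + U = 2*U)
m(-248, 1906) - 1*(-3846653) = 2*1906 - 1*(-3846653) = 3812 + 3846653 = 3850465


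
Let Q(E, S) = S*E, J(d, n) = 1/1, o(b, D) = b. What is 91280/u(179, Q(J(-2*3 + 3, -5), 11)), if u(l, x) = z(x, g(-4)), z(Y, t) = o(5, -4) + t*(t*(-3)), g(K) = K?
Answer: -91280/43 ≈ -2122.8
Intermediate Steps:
z(Y, t) = 5 - 3*t² (z(Y, t) = 5 + t*(t*(-3)) = 5 + t*(-3*t) = 5 - 3*t²)
J(d, n) = 1
Q(E, S) = E*S
u(l, x) = -43 (u(l, x) = 5 - 3*(-4)² = 5 - 3*16 = 5 - 48 = -43)
91280/u(179, Q(J(-2*3 + 3, -5), 11)) = 91280/(-43) = 91280*(-1/43) = -91280/43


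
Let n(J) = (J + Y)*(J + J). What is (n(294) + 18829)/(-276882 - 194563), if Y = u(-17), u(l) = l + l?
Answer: -171709/471445 ≈ -0.36422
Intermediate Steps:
u(l) = 2*l
Y = -34 (Y = 2*(-17) = -34)
n(J) = 2*J*(-34 + J) (n(J) = (J - 34)*(J + J) = (-34 + J)*(2*J) = 2*J*(-34 + J))
(n(294) + 18829)/(-276882 - 194563) = (2*294*(-34 + 294) + 18829)/(-276882 - 194563) = (2*294*260 + 18829)/(-471445) = (152880 + 18829)*(-1/471445) = 171709*(-1/471445) = -171709/471445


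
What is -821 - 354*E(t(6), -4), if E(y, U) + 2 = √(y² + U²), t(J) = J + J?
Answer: -113 - 1416*√10 ≈ -4590.8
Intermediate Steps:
t(J) = 2*J
E(y, U) = -2 + √(U² + y²) (E(y, U) = -2 + √(y² + U²) = -2 + √(U² + y²))
-821 - 354*E(t(6), -4) = -821 - 354*(-2 + √((-4)² + (2*6)²)) = -821 - 354*(-2 + √(16 + 12²)) = -821 - 354*(-2 + √(16 + 144)) = -821 - 354*(-2 + √160) = -821 - 354*(-2 + 4*√10) = -821 + (708 - 1416*√10) = -113 - 1416*√10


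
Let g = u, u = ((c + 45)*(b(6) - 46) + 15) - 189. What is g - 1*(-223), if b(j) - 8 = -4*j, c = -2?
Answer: -2617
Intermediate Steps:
b(j) = 8 - 4*j
u = -2840 (u = ((-2 + 45)*((8 - 4*6) - 46) + 15) - 189 = (43*((8 - 24) - 46) + 15) - 189 = (43*(-16 - 46) + 15) - 189 = (43*(-62) + 15) - 189 = (-2666 + 15) - 189 = -2651 - 189 = -2840)
g = -2840
g - 1*(-223) = -2840 - 1*(-223) = -2840 + 223 = -2617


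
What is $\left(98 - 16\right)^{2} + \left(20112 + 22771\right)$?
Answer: $49607$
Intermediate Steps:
$\left(98 - 16\right)^{2} + \left(20112 + 22771\right) = 82^{2} + 42883 = 6724 + 42883 = 49607$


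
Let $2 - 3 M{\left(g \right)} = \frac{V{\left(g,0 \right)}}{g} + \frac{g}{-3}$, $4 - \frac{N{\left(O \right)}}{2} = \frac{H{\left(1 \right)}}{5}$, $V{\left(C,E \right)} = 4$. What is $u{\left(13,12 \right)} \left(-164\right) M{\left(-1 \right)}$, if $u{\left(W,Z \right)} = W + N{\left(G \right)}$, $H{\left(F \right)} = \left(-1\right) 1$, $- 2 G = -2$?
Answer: $- \frac{298316}{45} \approx -6629.2$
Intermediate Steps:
$G = 1$ ($G = \left(- \frac{1}{2}\right) \left(-2\right) = 1$)
$H{\left(F \right)} = -1$
$N{\left(O \right)} = \frac{42}{5}$ ($N{\left(O \right)} = 8 - 2 \left(- \frac{1}{5}\right) = 8 - 2 \left(\left(-1\right) \frac{1}{5}\right) = 8 - - \frac{2}{5} = 8 + \frac{2}{5} = \frac{42}{5}$)
$u{\left(W,Z \right)} = \frac{42}{5} + W$ ($u{\left(W,Z \right)} = W + \frac{42}{5} = \frac{42}{5} + W$)
$M{\left(g \right)} = \frac{2}{3} - \frac{4}{3 g} + \frac{g}{9}$ ($M{\left(g \right)} = \frac{2}{3} - \frac{\frac{4}{g} + \frac{g}{-3}}{3} = \frac{2}{3} - \frac{\frac{4}{g} + g \left(- \frac{1}{3}\right)}{3} = \frac{2}{3} - \frac{\frac{4}{g} - \frac{g}{3}}{3} = \frac{2}{3} + \left(- \frac{4}{3 g} + \frac{g}{9}\right) = \frac{2}{3} - \frac{4}{3 g} + \frac{g}{9}$)
$u{\left(13,12 \right)} \left(-164\right) M{\left(-1 \right)} = \left(\frac{42}{5} + 13\right) \left(-164\right) \frac{-12 - \left(6 - 1\right)}{9 \left(-1\right)} = \frac{107}{5} \left(-164\right) \frac{1}{9} \left(-1\right) \left(-12 - 5\right) = - \frac{17548 \cdot \frac{1}{9} \left(-1\right) \left(-12 - 5\right)}{5} = - \frac{17548 \cdot \frac{1}{9} \left(-1\right) \left(-17\right)}{5} = \left(- \frac{17548}{5}\right) \frac{17}{9} = - \frac{298316}{45}$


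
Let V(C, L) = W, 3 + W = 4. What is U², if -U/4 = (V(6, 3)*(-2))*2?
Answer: 256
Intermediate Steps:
W = 1 (W = -3 + 4 = 1)
V(C, L) = 1
U = 16 (U = -4*1*(-2)*2 = -(-8)*2 = -4*(-4) = 16)
U² = 16² = 256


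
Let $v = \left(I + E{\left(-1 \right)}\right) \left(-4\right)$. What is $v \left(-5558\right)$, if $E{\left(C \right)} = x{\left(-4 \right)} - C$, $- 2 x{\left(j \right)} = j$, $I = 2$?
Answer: $111160$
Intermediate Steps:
$x{\left(j \right)} = - \frac{j}{2}$
$E{\left(C \right)} = 2 - C$ ($E{\left(C \right)} = \left(- \frac{1}{2}\right) \left(-4\right) - C = 2 - C$)
$v = -20$ ($v = \left(2 + \left(2 - -1\right)\right) \left(-4\right) = \left(2 + \left(2 + 1\right)\right) \left(-4\right) = \left(2 + 3\right) \left(-4\right) = 5 \left(-4\right) = -20$)
$v \left(-5558\right) = \left(-20\right) \left(-5558\right) = 111160$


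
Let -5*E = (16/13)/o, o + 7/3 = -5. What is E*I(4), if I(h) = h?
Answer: 96/715 ≈ 0.13427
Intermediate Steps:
o = -22/3 (o = -7/3 - 5 = -22/3 ≈ -7.3333)
E = 24/715 (E = -16/13/(5*(-22/3)) = -16*(1/13)*(-3)/(5*22) = -16*(-3)/(65*22) = -⅕*(-24/143) = 24/715 ≈ 0.033566)
E*I(4) = (24/715)*4 = 96/715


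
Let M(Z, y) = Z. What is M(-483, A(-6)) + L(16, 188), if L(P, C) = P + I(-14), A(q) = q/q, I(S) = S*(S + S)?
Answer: -75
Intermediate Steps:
I(S) = 2*S**2 (I(S) = S*(2*S) = 2*S**2)
A(q) = 1
L(P, C) = 392 + P (L(P, C) = P + 2*(-14)**2 = P + 2*196 = P + 392 = 392 + P)
M(-483, A(-6)) + L(16, 188) = -483 + (392 + 16) = -483 + 408 = -75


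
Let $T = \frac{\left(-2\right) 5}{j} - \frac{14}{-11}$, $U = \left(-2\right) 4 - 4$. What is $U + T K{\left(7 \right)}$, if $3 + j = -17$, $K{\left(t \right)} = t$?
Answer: $\frac{9}{22} \approx 0.40909$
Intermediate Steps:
$U = -12$ ($U = -8 - 4 = -12$)
$j = -20$ ($j = -3 - 17 = -20$)
$T = \frac{39}{22}$ ($T = \frac{\left(-2\right) 5}{-20} - \frac{14}{-11} = \left(-10\right) \left(- \frac{1}{20}\right) - - \frac{14}{11} = \frac{1}{2} + \frac{14}{11} = \frac{39}{22} \approx 1.7727$)
$U + T K{\left(7 \right)} = -12 + \frac{39}{22} \cdot 7 = -12 + \frac{273}{22} = \frac{9}{22}$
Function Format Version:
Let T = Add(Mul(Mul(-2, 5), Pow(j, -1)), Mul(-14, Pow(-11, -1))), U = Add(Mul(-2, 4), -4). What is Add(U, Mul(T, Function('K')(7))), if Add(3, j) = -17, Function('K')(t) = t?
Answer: Rational(9, 22) ≈ 0.40909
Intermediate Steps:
U = -12 (U = Add(-8, -4) = -12)
j = -20 (j = Add(-3, -17) = -20)
T = Rational(39, 22) (T = Add(Mul(Mul(-2, 5), Pow(-20, -1)), Mul(-14, Pow(-11, -1))) = Add(Mul(-10, Rational(-1, 20)), Mul(-14, Rational(-1, 11))) = Add(Rational(1, 2), Rational(14, 11)) = Rational(39, 22) ≈ 1.7727)
Add(U, Mul(T, Function('K')(7))) = Add(-12, Mul(Rational(39, 22), 7)) = Add(-12, Rational(273, 22)) = Rational(9, 22)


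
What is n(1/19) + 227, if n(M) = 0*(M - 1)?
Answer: 227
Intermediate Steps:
n(M) = 0 (n(M) = 0*(-1 + M) = 0)
n(1/19) + 227 = 0 + 227 = 227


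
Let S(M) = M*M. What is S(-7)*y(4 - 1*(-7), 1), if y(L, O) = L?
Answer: 539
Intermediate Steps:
S(M) = M**2
S(-7)*y(4 - 1*(-7), 1) = (-7)**2*(4 - 1*(-7)) = 49*(4 + 7) = 49*11 = 539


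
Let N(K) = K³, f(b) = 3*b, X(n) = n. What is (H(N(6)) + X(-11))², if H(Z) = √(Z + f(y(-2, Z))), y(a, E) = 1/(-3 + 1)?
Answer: (22 - √858)²/4 ≈ 13.292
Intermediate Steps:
y(a, E) = -½ (y(a, E) = 1/(-2) = -½)
H(Z) = √(-3/2 + Z) (H(Z) = √(Z + 3*(-½)) = √(Z - 3/2) = √(-3/2 + Z))
(H(N(6)) + X(-11))² = (√(-6 + 4*6³)/2 - 11)² = (√(-6 + 4*216)/2 - 11)² = (√(-6 + 864)/2 - 11)² = (√858/2 - 11)² = (-11 + √858/2)²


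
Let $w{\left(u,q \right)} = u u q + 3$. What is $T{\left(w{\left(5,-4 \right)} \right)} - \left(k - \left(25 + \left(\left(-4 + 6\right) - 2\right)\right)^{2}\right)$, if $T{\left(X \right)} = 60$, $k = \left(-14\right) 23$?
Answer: $1007$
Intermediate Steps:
$w{\left(u,q \right)} = 3 + q u^{2}$ ($w{\left(u,q \right)} = u^{2} q + 3 = q u^{2} + 3 = 3 + q u^{2}$)
$k = -322$
$T{\left(w{\left(5,-4 \right)} \right)} - \left(k - \left(25 + \left(\left(-4 + 6\right) - 2\right)\right)^{2}\right) = 60 - \left(-322 - \left(25 + \left(\left(-4 + 6\right) - 2\right)\right)^{2}\right) = 60 - \left(-322 - \left(25 + \left(2 - 2\right)\right)^{2}\right) = 60 - \left(-322 - \left(25 + 0\right)^{2}\right) = 60 - \left(-322 - 25^{2}\right) = 60 - \left(-322 - 625\right) = 60 - -947 = 60 + 947 = 1007$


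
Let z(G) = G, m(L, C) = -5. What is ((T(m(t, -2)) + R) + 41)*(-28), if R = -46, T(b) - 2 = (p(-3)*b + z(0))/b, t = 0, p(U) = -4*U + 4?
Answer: -364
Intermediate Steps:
p(U) = 4 - 4*U
T(b) = 18 (T(b) = 2 + ((4 - 4*(-3))*b + 0)/b = 2 + ((4 + 12)*b + 0)/b = 2 + (16*b + 0)/b = 2 + (16*b)/b = 2 + 16 = 18)
((T(m(t, -2)) + R) + 41)*(-28) = ((18 - 46) + 41)*(-28) = (-28 + 41)*(-28) = 13*(-28) = -364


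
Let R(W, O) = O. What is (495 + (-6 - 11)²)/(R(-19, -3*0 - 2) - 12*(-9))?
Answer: 392/53 ≈ 7.3962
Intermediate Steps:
(495 + (-6 - 11)²)/(R(-19, -3*0 - 2) - 12*(-9)) = (495 + (-6 - 11)²)/((-3*0 - 2) - 12*(-9)) = (495 + (-17)²)/((0 - 2) + 108) = (495 + 289)/(-2 + 108) = 784/106 = 784*(1/106) = 392/53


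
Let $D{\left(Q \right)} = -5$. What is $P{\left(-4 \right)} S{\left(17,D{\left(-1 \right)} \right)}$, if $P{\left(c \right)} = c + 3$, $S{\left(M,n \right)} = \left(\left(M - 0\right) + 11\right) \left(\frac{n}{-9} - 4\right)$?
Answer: $\frac{868}{9} \approx 96.444$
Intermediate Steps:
$S{\left(M,n \right)} = \left(-4 - \frac{n}{9}\right) \left(11 + M\right)$ ($S{\left(M,n \right)} = \left(\left(M + 0\right) + 11\right) \left(n \left(- \frac{1}{9}\right) - 4\right) = \left(M + 11\right) \left(- \frac{n}{9} - 4\right) = \left(11 + M\right) \left(-4 - \frac{n}{9}\right) = \left(-4 - \frac{n}{9}\right) \left(11 + M\right)$)
$P{\left(c \right)} = 3 + c$
$P{\left(-4 \right)} S{\left(17,D{\left(-1 \right)} \right)} = \left(3 - 4\right) \left(-44 - 68 - - \frac{55}{9} - \frac{17}{9} \left(-5\right)\right) = - (-44 - 68 + \frac{55}{9} + \frac{85}{9}) = \left(-1\right) \left(- \frac{868}{9}\right) = \frac{868}{9}$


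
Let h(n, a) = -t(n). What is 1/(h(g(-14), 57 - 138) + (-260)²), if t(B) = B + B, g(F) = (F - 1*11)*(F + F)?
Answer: 1/66200 ≈ 1.5106e-5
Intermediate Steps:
g(F) = 2*F*(-11 + F) (g(F) = (F - 11)*(2*F) = (-11 + F)*(2*F) = 2*F*(-11 + F))
t(B) = 2*B
h(n, a) = -2*n
1/(h(g(-14), 57 - 138) + (-260)²) = 1/(-4*(-14)*(-11 - 14) + (-260)²) = 1/(-4*(-14)*(-25) + 67600) = 1/(-2*700 + 67600) = 1/(-1400 + 67600) = 1/66200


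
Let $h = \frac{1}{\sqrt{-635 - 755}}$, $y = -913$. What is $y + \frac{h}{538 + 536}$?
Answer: $-913 - \frac{i \sqrt{1390}}{1492860} \approx -913.0 - 2.4974 \cdot 10^{-5} i$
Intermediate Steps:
$h = - \frac{i \sqrt{1390}}{1390}$ ($h = \frac{1}{\sqrt{-1390}} = \frac{1}{i \sqrt{1390}} = - \frac{i \sqrt{1390}}{1390} \approx - 0.026822 i$)
$y + \frac{h}{538 + 536} = -913 + \frac{\left(- \frac{1}{1390}\right) i \sqrt{1390}}{538 + 536} = -913 + \frac{\left(- \frac{1}{1390}\right) i \sqrt{1390}}{1074} = -913 - \frac{i \sqrt{1390}}{1492860}$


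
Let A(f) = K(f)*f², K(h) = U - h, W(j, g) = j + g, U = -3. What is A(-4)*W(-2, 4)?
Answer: 32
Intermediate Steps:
W(j, g) = g + j
K(h) = -3 - h
A(f) = f²*(-3 - f) (A(f) = (-3 - f)*f² = f²*(-3 - f))
A(-4)*W(-2, 4) = ((-4)²*(-3 - 1*(-4)))*(4 - 2) = (16*(-3 + 4))*2 = (16*1)*2 = 16*2 = 32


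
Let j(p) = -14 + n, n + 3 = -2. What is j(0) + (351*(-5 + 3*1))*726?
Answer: -509671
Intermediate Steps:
n = -5 (n = -3 - 2 = -5)
j(p) = -19 (j(p) = -14 - 5 = -19)
j(0) + (351*(-5 + 3*1))*726 = -19 + (351*(-5 + 3*1))*726 = -19 + (351*(-5 + 3))*726 = -19 + (351*(-2))*726 = -19 - 702*726 = -19 - 509652 = -509671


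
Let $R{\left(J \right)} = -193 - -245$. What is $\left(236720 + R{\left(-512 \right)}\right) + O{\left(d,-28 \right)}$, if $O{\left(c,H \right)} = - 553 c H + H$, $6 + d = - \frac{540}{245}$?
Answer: $109712$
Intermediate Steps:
$R{\left(J \right)} = 52$ ($R{\left(J \right)} = -193 + 245 = 52$)
$d = - \frac{402}{49}$ ($d = -6 - \frac{540}{245} = -6 - \frac{108}{49} = - \frac{402}{49} \approx -8.2041$)
$O{\left(c,H \right)} = H - 553 H c$ ($O{\left(c,H \right)} = - 553 H c + H = H - 553 H c$)
$\left(236720 + R{\left(-512 \right)}\right) + O{\left(d,-28 \right)} = \left(236720 + 52\right) - 28 \left(1 - - \frac{31758}{7}\right) = 236772 - 28 \left(1 + \frac{31758}{7}\right) = 236772 - 127060 = 109712$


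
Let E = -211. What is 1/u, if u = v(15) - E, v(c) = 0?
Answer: 1/211 ≈ 0.0047393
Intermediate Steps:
u = 211 (u = 0 - 1*(-211) = 0 + 211 = 211)
1/u = 1/211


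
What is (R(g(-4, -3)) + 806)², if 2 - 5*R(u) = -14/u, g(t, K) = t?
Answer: 64915249/100 ≈ 6.4915e+5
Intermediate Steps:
R(u) = ⅖ + 14/(5*u) (R(u) = ⅖ - (-14)/(5*u) = ⅖ + 14/(5*u))
(R(g(-4, -3)) + 806)² = ((⅖)*(7 - 4)/(-4) + 806)² = ((⅖)*(-¼)*3 + 806)² = (-3/10 + 806)² = (8057/10)² = 64915249/100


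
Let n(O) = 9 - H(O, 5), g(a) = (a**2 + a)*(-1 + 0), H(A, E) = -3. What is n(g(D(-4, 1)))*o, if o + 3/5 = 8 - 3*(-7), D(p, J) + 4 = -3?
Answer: 1704/5 ≈ 340.80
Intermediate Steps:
D(p, J) = -7 (D(p, J) = -4 - 3 = -7)
g(a) = -a - a**2 (g(a) = (a + a**2)*(-1) = -a - a**2)
n(O) = 12 (n(O) = 9 - 1*(-3) = 9 + 3 = 12)
o = 142/5 (o = -3/5 + (8 - 3*(-7)) = -3/5 + (8 + 21) = -3/5 + 29 = 142/5 ≈ 28.400)
n(g(D(-4, 1)))*o = 12*(142/5) = 1704/5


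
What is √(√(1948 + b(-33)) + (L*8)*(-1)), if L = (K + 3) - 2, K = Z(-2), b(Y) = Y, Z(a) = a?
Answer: √(8 + √1915) ≈ 7.1945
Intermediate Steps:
K = -2
L = -1 (L = (-2 + 3) - 2 = 1 - 2 = -1)
√(√(1948 + b(-33)) + (L*8)*(-1)) = √(√(1948 - 33) - 1*8*(-1)) = √(√1915 - 8*(-1)) = √(√1915 + 8) = √(8 + √1915)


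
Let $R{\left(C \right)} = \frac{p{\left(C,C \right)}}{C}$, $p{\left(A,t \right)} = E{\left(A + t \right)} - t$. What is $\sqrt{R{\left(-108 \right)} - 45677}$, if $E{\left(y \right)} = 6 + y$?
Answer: $\frac{i \sqrt{1644338}}{6} \approx 213.72 i$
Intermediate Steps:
$p{\left(A,t \right)} = 6 + A$ ($p{\left(A,t \right)} = \left(6 + \left(A + t\right)\right) - t = \left(6 + A + t\right) - t = 6 + A$)
$R{\left(C \right)} = \frac{6 + C}{C}$
$\sqrt{R{\left(-108 \right)} - 45677} = \sqrt{\frac{6 - 108}{-108} - 45677} = \sqrt{\left(- \frac{1}{108}\right) \left(-102\right) - 45677} = \sqrt{\frac{17}{18} - 45677} = \sqrt{- \frac{822169}{18}} = \frac{i \sqrt{1644338}}{6}$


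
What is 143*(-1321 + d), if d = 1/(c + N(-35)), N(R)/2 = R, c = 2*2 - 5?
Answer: -13412256/71 ≈ -1.8891e+5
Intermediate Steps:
c = -1 (c = 4 - 5 = -1)
N(R) = 2*R
d = -1/71 (d = 1/(-1 + 2*(-35)) = 1/(-1 - 70) = 1/(-71) = -1/71 ≈ -0.014085)
143*(-1321 + d) = 143*(-1321 - 1/71) = 143*(-93792/71) = -13412256/71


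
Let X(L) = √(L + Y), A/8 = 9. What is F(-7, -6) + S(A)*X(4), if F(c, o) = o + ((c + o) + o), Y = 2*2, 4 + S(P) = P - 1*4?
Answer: -25 + 128*√2 ≈ 156.02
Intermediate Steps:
A = 72 (A = 8*9 = 72)
S(P) = -8 + P (S(P) = -4 + (P - 1*4) = -4 + (P - 4) = -4 + (-4 + P) = -8 + P)
Y = 4
X(L) = √(4 + L) (X(L) = √(L + 4) = √(4 + L))
F(c, o) = c + 3*o (F(c, o) = o + (c + 2*o) = c + 3*o)
F(-7, -6) + S(A)*X(4) = (-7 + 3*(-6)) + (-8 + 72)*√(4 + 4) = (-7 - 18) + 64*√8 = -25 + 64*(2*√2) = -25 + 128*√2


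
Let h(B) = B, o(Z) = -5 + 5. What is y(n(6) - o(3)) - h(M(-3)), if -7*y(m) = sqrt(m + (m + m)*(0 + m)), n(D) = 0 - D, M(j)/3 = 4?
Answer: -12 - sqrt(66)/7 ≈ -13.161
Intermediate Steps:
o(Z) = 0
M(j) = 12 (M(j) = 3*4 = 12)
n(D) = -D
y(m) = -sqrt(m + 2*m**2)/7 (y(m) = -sqrt(m + (m + m)*(0 + m))/7 = -sqrt(m + (2*m)*m)/7 = -sqrt(m + 2*m**2)/7)
y(n(6) - o(3)) - h(M(-3)) = -sqrt(6)*sqrt(-1 - 2*(-1*6 - 1*0))/7 - 1*12 = -sqrt(6)*sqrt(-1 - 2*(-6 + 0))/7 - 12 = -sqrt(66)/7 - 12 = -12 - sqrt(66)/7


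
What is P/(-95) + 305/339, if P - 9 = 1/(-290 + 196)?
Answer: 487439/605454 ≈ 0.80508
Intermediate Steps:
P = 845/94 (P = 9 + 1/(-290 + 196) = 9 + 1/(-94) = 9 - 1/94 = 845/94 ≈ 8.9894)
P/(-95) + 305/339 = (845/94)/(-95) + 305/339 = (845/94)*(-1/95) + 305*(1/339) = -169/1786 + 305/339 = 487439/605454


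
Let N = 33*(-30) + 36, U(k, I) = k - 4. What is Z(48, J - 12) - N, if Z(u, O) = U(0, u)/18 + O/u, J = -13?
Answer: 137269/144 ≈ 953.26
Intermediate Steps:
U(k, I) = -4 + k
N = -954 (N = -990 + 36 = -954)
Z(u, O) = -2/9 + O/u (Z(u, O) = (-4 + 0)/18 + O/u = -4*1/18 + O/u = -2/9 + O/u)
Z(48, J - 12) - N = (-2/9 + (-13 - 12)/48) - 1*(-954) = (-2/9 - 25*1/48) + 954 = (-2/9 - 25/48) + 954 = -107/144 + 954 = 137269/144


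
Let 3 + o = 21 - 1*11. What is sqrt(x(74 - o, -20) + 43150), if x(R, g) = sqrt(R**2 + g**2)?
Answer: sqrt(43150 + sqrt(4889)) ≈ 207.89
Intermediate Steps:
o = 7 (o = -3 + (21 - 1*11) = -3 + (21 - 11) = -3 + 10 = 7)
sqrt(x(74 - o, -20) + 43150) = sqrt(sqrt((74 - 1*7)**2 + (-20)**2) + 43150) = sqrt(sqrt((74 - 7)**2 + 400) + 43150) = sqrt(sqrt(67**2 + 400) + 43150) = sqrt(sqrt(4489 + 400) + 43150) = sqrt(sqrt(4889) + 43150) = sqrt(43150 + sqrt(4889))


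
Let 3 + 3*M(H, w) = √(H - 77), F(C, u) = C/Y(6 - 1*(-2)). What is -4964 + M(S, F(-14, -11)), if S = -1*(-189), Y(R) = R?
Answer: -4965 + 4*√7/3 ≈ -4961.5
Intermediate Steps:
S = 189
F(C, u) = C/8 (F(C, u) = C/(6 - 1*(-2)) = C/(6 + 2) = C/8)
M(H, w) = -1 + √(-77 + H)/3 (M(H, w) = -1 + √(H - 77)/3 = -1 + √(-77 + H)/3)
-4964 + M(S, F(-14, -11)) = -4964 + (-1 + √(-77 + 189)/3) = -4964 + (-1 + √112/3) = -4964 + (-1 + (4*√7)/3) = -4964 + (-1 + 4*√7/3) = -4965 + 4*√7/3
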